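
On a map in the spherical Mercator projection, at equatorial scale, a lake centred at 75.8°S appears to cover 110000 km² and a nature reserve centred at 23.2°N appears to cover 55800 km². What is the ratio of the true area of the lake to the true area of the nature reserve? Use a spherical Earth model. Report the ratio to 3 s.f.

On Mercator the areal scale is sec²φ, so true area = apparent × cos²φ.
True area of lake: 110000 × cos²(75.8°) = 110000 × 0.06018 = 6619 km².
True area of nature reserve: 55800 × cos²(23.2°) = 55800 × 0.8448 = 47140 km².
Ratio = 6619 / 47140 ≈ 0.140.

0.140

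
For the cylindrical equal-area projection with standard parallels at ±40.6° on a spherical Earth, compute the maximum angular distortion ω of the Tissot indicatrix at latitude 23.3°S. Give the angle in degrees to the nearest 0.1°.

21.7°

A cylindrical equal-area projection with standard parallel φ₀ has meridian scale h = cos φ / cos φ₀ and parallel scale k = cos φ₀ / cos φ (so areas are preserved, h·k = 1).
At 23.3°: h = 1.210, k = 0.8267; principal scales a = 1.210, b = 0.8267.
sin(ω/2) = (a − b)/(a + b) = 0.3830/2.036 = 0.1881, so ω = 2 arcsin(0.1881) ≈ 21.7°.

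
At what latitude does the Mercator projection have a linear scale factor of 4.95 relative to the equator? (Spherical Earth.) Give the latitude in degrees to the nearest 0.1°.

Mercator scale is k = sec φ = 1/cos φ.
1/cos φ = 4.95  ⇒  cos φ = 0.2020  ⇒  φ = arccos(0.2020) ≈ 78.3°.

78.3°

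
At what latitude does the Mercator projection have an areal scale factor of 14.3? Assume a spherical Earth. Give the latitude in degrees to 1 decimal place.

74.7°

Mercator areal scale is sec²φ.
sec²φ = 14.3  ⇒  cos²φ = 0.06993  ⇒  cos φ = 0.2644.
φ = arccos(0.2644) ≈ 74.7°.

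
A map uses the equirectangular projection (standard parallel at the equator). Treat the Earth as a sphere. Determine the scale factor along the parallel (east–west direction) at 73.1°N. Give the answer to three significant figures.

Plate carrée maps x = Rλ, y = Rφ. The meridian scale is h = 1 and the parallel scale is k = 1/cos φ = sec φ.
k = 1/cos 73.1° = 1/0.2907 = 3.440.

3.44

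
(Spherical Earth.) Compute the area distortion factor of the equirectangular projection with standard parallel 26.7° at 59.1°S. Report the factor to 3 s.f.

The equidistant cylindrical projection with φ₀ = 26.7° has h = 1 (meridians true) and k = cos φ₀ / cos φ along parallels.
Areal scale = h·k = 1 × cos φ₀ / cos φ; at 59.1°, h = 1.000, k = 1.740, so h·k = 1.740.

1.74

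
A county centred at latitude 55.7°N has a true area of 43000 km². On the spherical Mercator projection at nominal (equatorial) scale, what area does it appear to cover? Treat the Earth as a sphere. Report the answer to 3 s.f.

135000 km²

For Mercator, h = k = sec φ (a conformal cylindrical projection has a single point scale, 1/cos φ).
Areal scale = k² = sec²φ = 1/cos²(55.7°) = 1/0.5635² = 3.149.
Apparent area = 43000 × 3.149 ≈ 135000 km².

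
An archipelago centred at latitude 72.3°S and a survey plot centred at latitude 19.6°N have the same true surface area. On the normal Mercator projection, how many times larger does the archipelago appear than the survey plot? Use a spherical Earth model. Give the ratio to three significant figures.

9.60

Mercator is conformal with k = sec φ, so areal scale = k² = sec²φ.
At 72.3°: sec²(72.3°) = 1/0.3040² = 10.82.
At 19.6°: sec²(19.6°) = 1/0.9421² = 1.127.
Ratio = 10.82/1.127 = cos²(19.6°)/cos²(72.3°) ≈ 9.60.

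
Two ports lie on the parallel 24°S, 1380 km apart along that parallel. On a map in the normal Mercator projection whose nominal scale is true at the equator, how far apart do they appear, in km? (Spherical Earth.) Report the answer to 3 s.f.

For Mercator, h = k = sec φ (a conformal cylindrical projection has a single point scale, 1/cos φ).
Along the parallel, k = sec 24° = 1/0.9135 = 1.095.
Map distance = 1380 × 1.095 ≈ 1510 km.

1510 km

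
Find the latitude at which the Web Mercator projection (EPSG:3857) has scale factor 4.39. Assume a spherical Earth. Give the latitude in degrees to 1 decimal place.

76.8°

Mercator scale is k = sec φ = 1/cos φ.
1/cos φ = 4.39  ⇒  cos φ = 0.2278  ⇒  φ = arccos(0.2278) ≈ 76.8°.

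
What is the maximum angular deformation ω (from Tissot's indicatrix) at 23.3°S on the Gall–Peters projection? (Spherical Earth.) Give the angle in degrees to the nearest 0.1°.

29.6°

The Gall–Peters projection is cylindrical equal-area with φ₀ = 45°. For cylindrical equal-area with standard parallel φ₀, h = cos φ / cos φ₀ and k = cos φ₀ / cos φ, so h·k = 1.
At 23.3°: h = 1.299, k = 0.7699; principal scales a = 1.299, b = 0.7699.
sin(ω/2) = (a − b)/(a + b) = 0.5290/2.069 = 0.2557, so ω = 2 arcsin(0.2557) ≈ 29.6°.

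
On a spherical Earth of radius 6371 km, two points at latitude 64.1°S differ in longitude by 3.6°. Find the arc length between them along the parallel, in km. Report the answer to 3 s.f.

175 km

Arc length along a parallel = R cos φ · Δλ (with Δλ in radians).
= 6371 × cos 64.1° × (3.6° × π/180) = 6371 × 0.4368 × 0.06283 ≈ 175 km.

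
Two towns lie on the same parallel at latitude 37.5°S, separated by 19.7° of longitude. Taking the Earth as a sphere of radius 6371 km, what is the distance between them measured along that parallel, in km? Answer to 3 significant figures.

Arc length along a parallel = R cos φ · Δλ (with Δλ in radians).
= 6371 × cos 37.5° × (19.7° × π/180) = 6371 × 0.7934 × 0.3438 ≈ 1740 km.

1740 km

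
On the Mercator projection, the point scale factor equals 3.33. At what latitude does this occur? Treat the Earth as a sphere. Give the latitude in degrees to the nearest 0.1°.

Mercator scale is k = sec φ = 1/cos φ.
1/cos φ = 3.33  ⇒  cos φ = 0.3003  ⇒  φ = arccos(0.3003) ≈ 72.5°.

72.5°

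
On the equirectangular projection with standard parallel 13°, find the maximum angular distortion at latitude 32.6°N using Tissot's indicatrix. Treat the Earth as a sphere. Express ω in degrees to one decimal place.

8.3°

The equidistant cylindrical projection with φ₀ = 13° has h = 1 (meridians true) and k = cos φ₀ / cos φ along parallels.
At 32.6°: h = 1.000, k = 1.157; principal scales a = 1.157, b = 1.000.
sin(ω/2) = (a − b)/(a + b) = 0.1566/2.157 = 0.07261, so ω = 2 arcsin(0.07261) ≈ 8.3°.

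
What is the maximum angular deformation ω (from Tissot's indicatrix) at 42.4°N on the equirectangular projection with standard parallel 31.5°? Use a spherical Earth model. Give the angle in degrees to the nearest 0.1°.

In the equirectangular projection with standard parallel φ₀ = 31.5° (x = Rλ cos φ₀, y = Rφ), meridians are true-scale (h = 1) and the parallel scale is k = cos φ₀ / cos φ.
At 42.4°: h = 1.000, k = 1.155; principal scales a = 1.155, b = 1.000.
sin(ω/2) = (a − b)/(a + b) = 0.1546/2.155 = 0.07176, so ω = 2 arcsin(0.07176) ≈ 8.2°.

8.2°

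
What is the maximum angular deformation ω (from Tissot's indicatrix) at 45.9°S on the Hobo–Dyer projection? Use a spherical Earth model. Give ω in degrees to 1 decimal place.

15.0°

The Hobo–Dyer projection is cylindrical equal-area with φ₀ = 37.5°. Cylindrical equal-area (φ₀ = 37.5°): h = cos φ / cos 37.5° along meridians, k = cos 37.5° / cos φ along parallels; h·k = 1.
At 45.9°: h = 0.8772, k = 1.140; principal scales a = 1.140, b = 0.8772.
sin(ω/2) = (a − b)/(a + b) = 0.2628/2.017 = 0.1303, so ω = 2 arcsin(0.1303) ≈ 15.0°.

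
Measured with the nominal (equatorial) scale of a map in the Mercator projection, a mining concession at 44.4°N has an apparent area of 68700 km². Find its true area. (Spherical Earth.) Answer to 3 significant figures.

Mercator is conformal, so the point scale is isotropic: h = k = sec φ = 1/cos φ.
Areal scale = k² = sec²φ = 1/cos²(44.4°) = 1/0.7145² = 1.959.
True area = apparent / (areal scale) = 68700 / 1.959 ≈ 35100 km².

35100 km²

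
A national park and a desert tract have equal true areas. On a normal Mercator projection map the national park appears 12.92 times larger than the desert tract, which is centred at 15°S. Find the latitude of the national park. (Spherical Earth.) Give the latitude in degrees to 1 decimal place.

74.4°

Mercator areal scale is sec²φ, so apparent-area ratio = sec²φ₁ / sec²φ₂ = cos²φ₂ / cos²φ₁.
cos²φ₂ / cos²φ₁ = 12.92  ⇒  cos φ₁ = cos 15° / √12.92 = 0.9659/3.594 = 0.2687.
φ₁ = arccos(0.2687) ≈ 74.4°.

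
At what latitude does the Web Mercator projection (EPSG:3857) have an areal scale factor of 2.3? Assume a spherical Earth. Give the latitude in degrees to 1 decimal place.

Mercator areal scale is sec²φ.
sec²φ = 2.3  ⇒  cos²φ = 0.4348  ⇒  cos φ = 0.6594.
φ = arccos(0.6594) ≈ 48.7°.

48.7°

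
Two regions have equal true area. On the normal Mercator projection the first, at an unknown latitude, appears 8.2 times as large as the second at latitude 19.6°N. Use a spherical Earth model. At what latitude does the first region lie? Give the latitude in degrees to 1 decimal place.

For equal true areas on Mercator, apparent areas scale as sec²φ, so the ratio is cos²φ₂ / cos²φ₁.
cos²φ₂ / cos²φ₁ = 8.2  ⇒  cos φ₁ = cos 19.6° / √8.2 = 0.9421/2.864 = 0.3290.
φ₁ = arccos(0.3290) ≈ 70.8°.

70.8°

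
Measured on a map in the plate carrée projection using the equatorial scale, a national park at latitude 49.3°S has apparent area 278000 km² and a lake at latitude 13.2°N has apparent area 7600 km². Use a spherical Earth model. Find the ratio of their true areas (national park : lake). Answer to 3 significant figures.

On the plate carrée, areal scale = h·k = 1 × sec φ, so true area = apparent × cos φ.
True area of national park: 278000 × cos(49.3°) = 278000 × 0.6521 = 181300 km².
True area of lake: 7600 × cos(13.2°) = 7600 × 0.9736 = 7399 km².
Ratio = 181300 / 7399 ≈ 24.5.

24.5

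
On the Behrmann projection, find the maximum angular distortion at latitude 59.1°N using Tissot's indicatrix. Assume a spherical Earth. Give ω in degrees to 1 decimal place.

The Behrmann projection is cylindrical equal-area with φ₀ = 30°. Cylindrical equal-area (φ₀ = 30°): h = cos φ / cos 30° along meridians, k = cos 30° / cos φ along parallels; h·k = 1.
At 59.1°: h = 0.5930, k = 1.686; principal scales a = 1.686, b = 0.5930.
sin(ω/2) = (a − b)/(a + b) = 1.093/2.279 = 0.4797, so ω = 2 arcsin(0.4797) ≈ 57.3°.

57.3°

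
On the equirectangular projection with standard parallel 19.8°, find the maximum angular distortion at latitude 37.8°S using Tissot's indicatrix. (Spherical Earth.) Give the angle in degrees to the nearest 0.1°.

With standard parallel φ₀ = 19.8°, the equirectangular projection gives x = Rλ cos φ₀, y = Rφ, so h = 1 and k = cos 19.8° / cos φ.
At 37.8°: h = 1.000, k = 1.191; principal scales a = 1.191, b = 1.000.
sin(ω/2) = (a − b)/(a + b) = 0.1908/2.191 = 0.08707, so ω = 2 arcsin(0.08707) ≈ 10.0°.

10.0°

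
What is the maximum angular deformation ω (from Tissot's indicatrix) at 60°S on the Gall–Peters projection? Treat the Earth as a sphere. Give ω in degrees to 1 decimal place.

38.9°

The Gall–Peters projection is cylindrical equal-area with φ₀ = 45°. For cylindrical equal-area with standard parallel φ₀, h = cos φ / cos φ₀ and k = cos φ₀ / cos φ, so h·k = 1.
At 60°: h = 0.7071, k = 1.414; principal scales a = 1.414, b = 0.7071.
sin(ω/2) = (a − b)/(a + b) = 0.7071/2.121 = 0.3333, so ω = 2 arcsin(0.3333) ≈ 38.9°.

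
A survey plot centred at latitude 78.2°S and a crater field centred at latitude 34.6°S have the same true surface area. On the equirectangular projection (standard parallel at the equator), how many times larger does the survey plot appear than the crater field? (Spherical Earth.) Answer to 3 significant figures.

4.03

Plate carrée maps x = Rλ, y = Rφ. The meridian scale is h = 1 and the parallel scale is k = 1/cos φ = sec φ.
Areal scale at 78.2°: h·k = 1.000 × 4.890 = 4.890.
Areal scale at 34.6°: h·k = 1.000 × 1.215 = 1.215.
Ratio = 4.890/1.215 ≈ 4.03.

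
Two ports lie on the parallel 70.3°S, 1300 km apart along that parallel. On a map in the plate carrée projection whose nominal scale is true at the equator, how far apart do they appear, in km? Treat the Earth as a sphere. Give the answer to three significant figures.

3860 km

In the plate carrée (x = Rλ, y = Rφ), meridians are true-scale (h = 1) and parallels are stretched by k = sec φ.
Along the parallel, k = sec 70.3° = 1/0.3371 = 2.967.
Map distance = 1300 × 2.967 ≈ 3860 km.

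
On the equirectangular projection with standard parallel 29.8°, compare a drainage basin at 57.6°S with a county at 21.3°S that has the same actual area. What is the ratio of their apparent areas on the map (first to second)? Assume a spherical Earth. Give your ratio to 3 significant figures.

1.74

The equidistant cylindrical projection with φ₀ = 29.8° has h = 1 (meridians true) and k = cos φ₀ / cos φ along parallels.
Areal scale at 57.6°: h·k = 1.000 × 1.619 = 1.619.
Areal scale at 21.3°: h·k = 1.000 × 0.9314 = 0.9314.
Ratio = 1.619/0.9314 ≈ 1.74.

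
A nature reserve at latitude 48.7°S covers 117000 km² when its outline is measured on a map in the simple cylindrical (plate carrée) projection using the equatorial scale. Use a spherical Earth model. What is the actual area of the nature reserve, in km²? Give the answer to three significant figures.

77200 km²

In the plate carrée (x = Rλ, y = Rφ), meridians are true-scale (h = 1) and parallels are stretched by k = sec φ.
Areal scale = h·k = 1 × sec φ; at 48.7°, h = 1.000, k = 1.515, so h·k = 1.515.
True area = apparent / (areal scale) = 117000 / 1.515 ≈ 77200 km².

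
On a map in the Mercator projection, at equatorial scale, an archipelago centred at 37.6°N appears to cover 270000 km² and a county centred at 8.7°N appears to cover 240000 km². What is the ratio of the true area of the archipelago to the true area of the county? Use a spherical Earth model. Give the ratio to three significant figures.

On Mercator the areal scale is sec²φ, so true area = apparent × cos²φ.
True area of archipelago: 270000 × cos²(37.6°) = 270000 × 0.6277 = 169500 km².
True area of county: 240000 × cos²(8.7°) = 240000 × 0.9771 = 234500 km².
Ratio = 169500 / 234500 ≈ 0.723.

0.723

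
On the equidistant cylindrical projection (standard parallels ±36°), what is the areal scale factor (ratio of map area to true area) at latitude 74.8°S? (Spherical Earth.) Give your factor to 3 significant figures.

In the equirectangular projection with standard parallel φ₀ = 36° (x = Rλ cos φ₀, y = Rφ), meridians are true-scale (h = 1) and the parallel scale is k = cos φ₀ / cos φ.
Areal scale = h·k = 1 × cos φ₀ / cos φ; at 74.8°, h = 1.000, k = 3.086, so h·k = 3.086.

3.09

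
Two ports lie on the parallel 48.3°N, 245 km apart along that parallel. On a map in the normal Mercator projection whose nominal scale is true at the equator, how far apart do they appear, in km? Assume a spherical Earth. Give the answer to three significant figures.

368 km

The Mercator projection is conformal; its linear scale factor is the same in every direction and equals sec φ = 1/cos φ.
Along the parallel, k = sec 48.3° = 1/0.6652 = 1.503.
Map distance = 245 × 1.503 ≈ 368 km.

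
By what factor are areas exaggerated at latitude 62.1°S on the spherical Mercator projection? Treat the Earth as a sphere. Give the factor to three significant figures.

4.57

The Mercator projection is conformal; its linear scale factor is the same in every direction and equals sec φ = 1/cos φ.
Areal scale = k² = sec²φ = 1/cos²(62.1°) = 1/0.4679² = 4.567.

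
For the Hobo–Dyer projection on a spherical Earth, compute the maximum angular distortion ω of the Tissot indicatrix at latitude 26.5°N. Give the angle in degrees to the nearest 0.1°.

13.8°

Hobo–Dyer is a cylindrical equal-area projection with standard parallels at ±37.5°. For cylindrical equal-area with standard parallel φ₀, h = cos φ / cos φ₀ and k = cos φ₀ / cos φ, so h·k = 1.
At 26.5°: h = 1.128, k = 0.8865; principal scales a = 1.128, b = 0.8865.
sin(ω/2) = (a − b)/(a + b) = 0.2415/2.015 = 0.1199, so ω = 2 arcsin(0.1199) ≈ 13.8°.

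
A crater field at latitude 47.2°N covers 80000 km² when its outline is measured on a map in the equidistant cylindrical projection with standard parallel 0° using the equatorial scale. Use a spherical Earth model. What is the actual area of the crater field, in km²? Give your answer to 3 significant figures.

54400 km²

Plate carrée maps x = Rλ, y = Rφ. The meridian scale is h = 1 and the parallel scale is k = 1/cos φ = sec φ.
Areal scale = h·k = 1 × sec φ; at 47.2°, h = 1.000, k = 1.472, so h·k = 1.472.
True area = apparent / (areal scale) = 80000 / 1.472 ≈ 54400 km².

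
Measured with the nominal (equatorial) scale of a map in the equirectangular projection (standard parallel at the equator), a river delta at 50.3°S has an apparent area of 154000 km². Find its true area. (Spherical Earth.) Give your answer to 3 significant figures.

98400 km²

In the plate carrée (x = Rλ, y = Rφ), meridians are true-scale (h = 1) and parallels are stretched by k = sec φ.
Areal scale = h·k = 1 × sec φ; at 50.3°, h = 1.000, k = 1.566, so h·k = 1.566.
True area = apparent / (areal scale) = 154000 / 1.566 ≈ 98400 km².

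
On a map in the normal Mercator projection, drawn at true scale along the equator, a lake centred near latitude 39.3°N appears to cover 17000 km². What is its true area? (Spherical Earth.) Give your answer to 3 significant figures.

The Mercator projection is conformal; its linear scale factor is the same in every direction and equals sec φ = 1/cos φ.
Areal scale = k² = sec²φ = 1/cos²(39.3°) = 1/0.7738² = 1.670.
True area = apparent / (areal scale) = 17000 / 1.670 ≈ 10200 km².

10200 km²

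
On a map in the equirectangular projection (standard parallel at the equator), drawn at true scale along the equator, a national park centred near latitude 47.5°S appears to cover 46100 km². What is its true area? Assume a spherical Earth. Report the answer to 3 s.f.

Plate carrée maps x = Rλ, y = Rφ. The meridian scale is h = 1 and the parallel scale is k = 1/cos φ = sec φ.
Areal scale = h·k = 1 × sec φ; at 47.5°, h = 1.000, k = 1.480, so h·k = 1.480.
True area = apparent / (areal scale) = 46100 / 1.480 ≈ 31100 km².

31100 km²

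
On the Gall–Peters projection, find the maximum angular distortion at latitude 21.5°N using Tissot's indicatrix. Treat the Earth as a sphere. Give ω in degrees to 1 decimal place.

31.1°

The Gall–Peters projection is cylindrical equal-area with φ₀ = 45°. For cylindrical equal-area with standard parallel φ₀, h = cos φ / cos φ₀ and k = cos φ₀ / cos φ, so h·k = 1.
At 21.5°: h = 1.316, k = 0.7600; principal scales a = 1.316, b = 0.7600.
sin(ω/2) = (a − b)/(a + b) = 0.5558/2.076 = 0.2678, so ω = 2 arcsin(0.2678) ≈ 31.1°.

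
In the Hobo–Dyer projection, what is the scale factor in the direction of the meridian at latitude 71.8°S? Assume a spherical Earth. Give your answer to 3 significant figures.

The Hobo–Dyer projection is cylindrical equal-area with φ₀ = 37.5°. A cylindrical equal-area projection with standard parallel φ₀ has meridian scale h = cos φ / cos φ₀ and parallel scale k = cos φ₀ / cos φ (so areas are preserved, h·k = 1).
h = cos 71.8° / cos 37.5° = 0.3123/0.7934 = 0.3937.

0.394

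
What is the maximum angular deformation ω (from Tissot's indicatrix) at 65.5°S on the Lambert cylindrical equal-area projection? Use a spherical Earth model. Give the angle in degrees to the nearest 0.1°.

The Lambert cylindrical equal-area projection is the cylindrical equal-area projection with its standard parallel at the equator (φ₀ = 0). For cylindrical equal-area with standard parallel φ₀, h = cos φ / cos φ₀ and k = cos φ₀ / cos φ, so h·k = 1.
At 65.5°: h = 0.4147, k = 2.411; principal scales a = 2.411, b = 0.4147.
sin(ω/2) = (a − b)/(a + b) = 1.997/2.826 = 0.7065, so ω = 2 arcsin(0.7065) ≈ 89.9°.

89.9°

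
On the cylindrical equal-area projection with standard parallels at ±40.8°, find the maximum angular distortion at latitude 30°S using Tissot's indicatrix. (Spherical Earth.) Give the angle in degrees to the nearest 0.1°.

For cylindrical equal-area with standard parallel φ₀, h = cos φ / cos φ₀ and k = cos φ₀ / cos φ, so h·k = 1.
At 30°: h = 1.144, k = 0.8741; principal scales a = 1.144, b = 0.8741.
sin(ω/2) = (a − b)/(a + b) = 0.2699/2.018 = 0.1338, so ω = 2 arcsin(0.1338) ≈ 15.4°.

15.4°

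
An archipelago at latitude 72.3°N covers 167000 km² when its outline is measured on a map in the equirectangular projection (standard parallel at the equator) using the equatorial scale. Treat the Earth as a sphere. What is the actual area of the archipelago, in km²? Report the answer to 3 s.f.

50800 km²

Plate carrée maps x = Rλ, y = Rφ. The meridian scale is h = 1 and the parallel scale is k = 1/cos φ = sec φ.
Areal scale = h·k = 1 × sec φ; at 72.3°, h = 1.000, k = 3.289, so h·k = 3.289.
True area = apparent / (areal scale) = 167000 / 3.289 ≈ 50800 km².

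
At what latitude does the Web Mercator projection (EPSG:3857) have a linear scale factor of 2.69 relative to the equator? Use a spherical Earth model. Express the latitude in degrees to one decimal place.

Mercator scale is k = sec φ = 1/cos φ.
1/cos φ = 2.69  ⇒  cos φ = 0.3717  ⇒  φ = arccos(0.3717) ≈ 68.2°.

68.2°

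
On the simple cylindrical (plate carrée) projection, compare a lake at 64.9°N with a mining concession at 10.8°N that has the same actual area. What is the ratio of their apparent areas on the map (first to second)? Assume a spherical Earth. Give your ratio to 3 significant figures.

Plate carrée maps x = Rλ, y = Rφ. The meridian scale is h = 1 and the parallel scale is k = 1/cos φ = sec φ.
Areal scale at 64.9°: h·k = 1.000 × 2.357 = 2.357.
Areal scale at 10.8°: h·k = 1.000 × 1.018 = 1.018.
Ratio = 2.357/1.018 ≈ 2.32.

2.32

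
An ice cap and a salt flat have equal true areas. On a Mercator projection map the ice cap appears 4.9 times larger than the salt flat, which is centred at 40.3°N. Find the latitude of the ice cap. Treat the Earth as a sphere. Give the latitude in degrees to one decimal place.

Mercator areal scale is sec²φ, so apparent-area ratio = sec²φ₁ / sec²φ₂ = cos²φ₂ / cos²φ₁.
cos²φ₂ / cos²φ₁ = 4.9  ⇒  cos φ₁ = cos 40.3° / √4.9 = 0.7627/2.214 = 0.3445.
φ₁ = arccos(0.3445) ≈ 69.8°.

69.8°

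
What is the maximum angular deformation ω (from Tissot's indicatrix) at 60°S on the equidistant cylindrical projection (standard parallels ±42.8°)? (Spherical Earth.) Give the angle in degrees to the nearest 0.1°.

The equidistant cylindrical projection with φ₀ = 42.8° has h = 1 (meridians true) and k = cos φ₀ / cos φ along parallels.
At 60°: h = 1.000, k = 1.467; principal scales a = 1.467, b = 1.000.
sin(ω/2) = (a − b)/(a + b) = 0.4675/2.467 = 0.1894, so ω = 2 arcsin(0.1894) ≈ 21.8°.

21.8°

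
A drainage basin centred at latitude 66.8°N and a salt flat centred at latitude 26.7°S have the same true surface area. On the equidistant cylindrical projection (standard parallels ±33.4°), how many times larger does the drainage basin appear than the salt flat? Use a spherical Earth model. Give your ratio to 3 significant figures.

The equidistant cylindrical projection with φ₀ = 33.4° has h = 1 (meridians true) and k = cos φ₀ / cos φ along parallels.
Areal scale at 66.8°: h·k = 1.000 × 2.119 = 2.119.
Areal scale at 26.7°: h·k = 1.000 × 0.9345 = 0.9345.
Ratio = 2.119/0.9345 ≈ 2.27.

2.27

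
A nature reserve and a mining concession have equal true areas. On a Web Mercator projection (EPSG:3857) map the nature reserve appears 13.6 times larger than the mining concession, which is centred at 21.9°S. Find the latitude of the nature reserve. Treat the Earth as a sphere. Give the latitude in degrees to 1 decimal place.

75.4°

Mercator areal scale is sec²φ, so apparent-area ratio = sec²φ₁ / sec²φ₂ = cos²φ₂ / cos²φ₁.
cos²φ₂ / cos²φ₁ = 13.6  ⇒  cos φ₁ = cos 21.9° / √13.6 = 0.9278/3.688 = 0.2516.
φ₁ = arccos(0.2516) ≈ 75.4°.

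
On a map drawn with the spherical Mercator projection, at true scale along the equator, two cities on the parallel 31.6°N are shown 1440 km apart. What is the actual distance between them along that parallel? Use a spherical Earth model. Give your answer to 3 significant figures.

The Mercator projection is conformal; its linear scale factor is the same in every direction and equals sec φ = 1/cos φ.
Along the parallel at 31.6°, map distances are exaggerated by k = sec 31.6° = 1.174.
True distance = 1440 / 1.174 = 1440 × cos 31.6° ≈ 1230 km.

1230 km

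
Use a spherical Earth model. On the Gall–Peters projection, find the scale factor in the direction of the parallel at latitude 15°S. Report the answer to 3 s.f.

0.732

The Gall–Peters projection is cylindrical equal-area with φ₀ = 45°. A cylindrical equal-area projection with standard parallel φ₀ has meridian scale h = cos φ / cos φ₀ and parallel scale k = cos φ₀ / cos φ (so areas are preserved, h·k = 1).
k = cos 45° / cos 15° = 0.7071/0.9659 = 0.7321.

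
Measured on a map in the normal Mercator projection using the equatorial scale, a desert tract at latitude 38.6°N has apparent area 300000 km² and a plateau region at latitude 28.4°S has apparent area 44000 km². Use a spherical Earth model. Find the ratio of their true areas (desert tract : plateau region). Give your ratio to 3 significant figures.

Mercator's areal exaggeration is sec²φ; hence true area = (apparent area) · cos²φ.
True area of desert tract: 300000 × cos²(38.6°) = 300000 × 0.6108 = 183200 km².
True area of plateau region: 44000 × cos²(28.4°) = 44000 × 0.7738 = 34050 km².
Ratio = 183200 / 34050 ≈ 5.38.

5.38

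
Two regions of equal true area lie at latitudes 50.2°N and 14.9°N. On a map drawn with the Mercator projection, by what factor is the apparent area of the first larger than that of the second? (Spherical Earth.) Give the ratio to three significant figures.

Mercator areal scale is sec²φ.
At 50.2°: sec²(50.2°) = 1/0.6401² = 2.441.
At 14.9°: sec²(14.9°) = 1/0.9664² = 1.071.
Ratio = 2.441/1.071 = cos²(14.9°)/cos²(50.2°) ≈ 2.28.

2.28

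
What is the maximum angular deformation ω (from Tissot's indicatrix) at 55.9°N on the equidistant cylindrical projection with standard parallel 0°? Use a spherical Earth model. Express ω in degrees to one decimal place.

Plate carrée maps x = Rλ, y = Rφ. The meridian scale is h = 1 and the parallel scale is k = 1/cos φ = sec φ.
At 55.9°: h = 1.000, k = 1.784; principal scales a = 1.784, b = 1.000.
sin(ω/2) = (a − b)/(a + b) = 0.7837/2.784 = 0.2815, so ω = 2 arcsin(0.2815) ≈ 32.7°.

32.7°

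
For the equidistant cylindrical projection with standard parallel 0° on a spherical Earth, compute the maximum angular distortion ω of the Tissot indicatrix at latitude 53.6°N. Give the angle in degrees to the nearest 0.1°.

29.6°

Plate carrée maps x = Rλ, y = Rφ. The meridian scale is h = 1 and the parallel scale is k = 1/cos φ = sec φ.
At 53.6°: h = 1.000, k = 1.685; principal scales a = 1.685, b = 1.000.
sin(ω/2) = (a − b)/(a + b) = 0.6852/2.685 = 0.2552, so ω = 2 arcsin(0.2552) ≈ 29.6°.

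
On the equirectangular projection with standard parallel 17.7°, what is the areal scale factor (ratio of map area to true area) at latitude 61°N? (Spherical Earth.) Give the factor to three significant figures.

1.97

In the equirectangular projection with standard parallel φ₀ = 17.7° (x = Rλ cos φ₀, y = Rφ), meridians are true-scale (h = 1) and the parallel scale is k = cos φ₀ / cos φ.
Areal scale = h·k = 1 × cos φ₀ / cos φ; at 61°, h = 1.000, k = 1.965, so h·k = 1.965.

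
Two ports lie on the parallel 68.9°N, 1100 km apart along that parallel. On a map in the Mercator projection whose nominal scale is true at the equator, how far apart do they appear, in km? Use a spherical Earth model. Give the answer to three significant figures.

For Mercator, h = k = sec φ (a conformal cylindrical projection has a single point scale, 1/cos φ).
Along the parallel, k = sec 68.9° = 1/0.3600 = 2.778.
Map distance = 1100 × 2.778 ≈ 3060 km.

3060 km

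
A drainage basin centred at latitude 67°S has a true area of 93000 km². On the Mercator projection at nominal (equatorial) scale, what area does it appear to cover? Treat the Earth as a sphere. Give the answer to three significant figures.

609000 km²

The Mercator projection is conformal; its linear scale factor is the same in every direction and equals sec φ = 1/cos φ.
Areal scale = k² = sec²φ = 1/cos²(67°) = 1/0.3907² = 6.550.
Apparent area = 93000 × 6.550 ≈ 609000 km².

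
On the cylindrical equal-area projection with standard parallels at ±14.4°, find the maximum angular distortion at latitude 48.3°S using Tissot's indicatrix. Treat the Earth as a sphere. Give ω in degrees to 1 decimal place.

For cylindrical equal-area with standard parallel φ₀, h = cos φ / cos φ₀ and k = cos φ₀ / cos φ, so h·k = 1.
At 48.3°: h = 0.6868, k = 1.456; principal scales a = 1.456, b = 0.6868.
sin(ω/2) = (a − b)/(a + b) = 0.7692/2.143 = 0.3590, so ω = 2 arcsin(0.3590) ≈ 42.1°.

42.1°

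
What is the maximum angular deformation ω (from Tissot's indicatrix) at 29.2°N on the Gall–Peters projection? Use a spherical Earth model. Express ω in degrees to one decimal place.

The Gall–Peters projection is cylindrical equal-area with φ₀ = 45°. A cylindrical equal-area projection with standard parallel φ₀ has meridian scale h = cos φ / cos φ₀ and parallel scale k = cos φ₀ / cos φ (so areas are preserved, h·k = 1).
At 29.2°: h = 1.234, k = 0.8100; principal scales a = 1.234, b = 0.8100.
sin(ω/2) = (a − b)/(a + b) = 0.4245/2.045 = 0.2076, so ω = 2 arcsin(0.2076) ≈ 24.0°.

24.0°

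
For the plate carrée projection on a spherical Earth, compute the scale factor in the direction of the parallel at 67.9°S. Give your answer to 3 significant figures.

Plate carrée maps x = Rλ, y = Rφ. The meridian scale is h = 1 and the parallel scale is k = 1/cos φ = sec φ.
k = 1/cos 67.9° = 1/0.3762 = 2.658.

2.66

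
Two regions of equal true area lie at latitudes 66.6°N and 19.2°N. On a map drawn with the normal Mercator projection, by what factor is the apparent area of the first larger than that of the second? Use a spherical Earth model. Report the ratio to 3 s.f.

Mercator areal scale is sec²φ.
At 66.6°: sec²(66.6°) = 1/0.3971² = 6.340.
At 19.2°: sec²(19.2°) = 1/0.9444² = 1.121.
Ratio = 6.340/1.121 = cos²(19.2°)/cos²(66.6°) ≈ 5.65.

5.65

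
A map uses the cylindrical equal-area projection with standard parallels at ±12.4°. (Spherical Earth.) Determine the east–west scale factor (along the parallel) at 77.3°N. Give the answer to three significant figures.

A cylindrical equal-area projection with standard parallel φ₀ has meridian scale h = cos φ / cos φ₀ and parallel scale k = cos φ₀ / cos φ (so areas are preserved, h·k = 1).
k = cos 12.4° / cos 77.3° = 0.9767/0.2198 = 4.443.

4.44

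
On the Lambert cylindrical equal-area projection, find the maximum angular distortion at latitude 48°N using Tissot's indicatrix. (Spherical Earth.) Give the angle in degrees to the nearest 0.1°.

The Lambert cylindrical equal-area projection is the cylindrical equal-area projection with its standard parallel at the equator (φ₀ = 0). For cylindrical equal-area with standard parallel φ₀, h = cos φ / cos φ₀ and k = cos φ₀ / cos φ, so h·k = 1.
At 48°: h = 0.6691, k = 1.494; principal scales a = 1.494, b = 0.6691.
sin(ω/2) = (a − b)/(a + b) = 0.8253/2.164 = 0.3815, so ω = 2 arcsin(0.3815) ≈ 44.8°.

44.8°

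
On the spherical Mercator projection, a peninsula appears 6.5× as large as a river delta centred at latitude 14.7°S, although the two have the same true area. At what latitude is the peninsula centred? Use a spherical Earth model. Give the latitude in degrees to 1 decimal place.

For equal true areas on Mercator, apparent areas scale as sec²φ, so the ratio is cos²φ₂ / cos²φ₁.
cos²φ₂ / cos²φ₁ = 6.5  ⇒  cos φ₁ = cos 14.7° / √6.5 = 0.9673/2.550 = 0.3794.
φ₁ = arccos(0.3794) ≈ 67.7°.

67.7°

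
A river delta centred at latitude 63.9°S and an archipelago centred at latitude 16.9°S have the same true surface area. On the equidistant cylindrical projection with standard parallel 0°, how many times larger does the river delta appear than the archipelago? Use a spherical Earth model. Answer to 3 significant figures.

2.17

For the equirectangular projection with φ₀ = 0 (plate carrée), h = 1 along meridians and k = sec φ along parallels.
Areal scale at 63.9°: h·k = 1.000 × 2.273 = 2.273.
Areal scale at 16.9°: h·k = 1.000 × 1.045 = 1.045.
Ratio = 2.273/1.045 ≈ 2.17.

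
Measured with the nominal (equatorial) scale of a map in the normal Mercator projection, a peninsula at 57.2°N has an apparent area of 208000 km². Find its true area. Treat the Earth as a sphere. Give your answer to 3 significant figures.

The Mercator projection is conformal; its linear scale factor is the same in every direction and equals sec φ = 1/cos φ.
Areal scale = k² = sec²φ = 1/cos²(57.2°) = 1/0.5417² = 3.408.
True area = apparent / (areal scale) = 208000 / 3.408 ≈ 61000 km².

61000 km²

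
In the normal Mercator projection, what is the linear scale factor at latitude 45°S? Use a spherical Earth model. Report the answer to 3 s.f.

Mercator is conformal, so the point scale is isotropic: h = k = sec φ = 1/cos φ.
k = 1/cos 45° = 1/0.7071 = 1.414.

1.41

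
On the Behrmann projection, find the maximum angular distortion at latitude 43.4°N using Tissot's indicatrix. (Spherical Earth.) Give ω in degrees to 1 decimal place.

20.0°

The Behrmann projection is cylindrical equal-area with φ₀ = 30°. Cylindrical equal-area (φ₀ = 30°): h = cos φ / cos 30° along meridians, k = cos 30° / cos φ along parallels; h·k = 1.
At 43.4°: h = 0.8390, k = 1.192; principal scales a = 1.192, b = 0.8390.
sin(ω/2) = (a − b)/(a + b) = 0.3530/2.031 = 0.1738, so ω = 2 arcsin(0.1738) ≈ 20.0°.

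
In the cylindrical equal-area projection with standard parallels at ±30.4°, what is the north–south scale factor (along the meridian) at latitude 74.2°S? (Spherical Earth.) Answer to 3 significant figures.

0.316

Cylindrical equal-area (φ₀ = 30.4°): h = cos φ / cos 30.4° along meridians, k = cos 30.4° / cos φ along parallels; h·k = 1.
h = cos 74.2° / cos 30.4° = 0.2723/0.8625 = 0.3157.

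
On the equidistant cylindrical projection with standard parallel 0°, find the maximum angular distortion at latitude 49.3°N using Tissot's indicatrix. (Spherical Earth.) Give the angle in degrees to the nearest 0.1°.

In the plate carrée (x = Rλ, y = Rφ), meridians are true-scale (h = 1) and parallels are stretched by k = sec φ.
At 49.3°: h = 1.000, k = 1.534; principal scales a = 1.534, b = 1.000.
sin(ω/2) = (a − b)/(a + b) = 0.5335/2.534 = 0.2106, so ω = 2 arcsin(0.2106) ≈ 24.3°.

24.3°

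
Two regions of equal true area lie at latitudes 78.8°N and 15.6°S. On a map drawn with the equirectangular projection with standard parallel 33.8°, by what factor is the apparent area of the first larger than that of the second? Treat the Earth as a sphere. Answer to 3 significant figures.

With standard parallel φ₀ = 33.8°, the equirectangular projection gives x = Rλ cos φ₀, y = Rφ, so h = 1 and k = cos 33.8° / cos φ.
Areal scale at 78.8°: h·k = 1.000 × 4.278 = 4.278.
Areal scale at 15.6°: h·k = 1.000 × 0.8628 = 0.8628.
Ratio = 4.278/0.8628 ≈ 4.96.

4.96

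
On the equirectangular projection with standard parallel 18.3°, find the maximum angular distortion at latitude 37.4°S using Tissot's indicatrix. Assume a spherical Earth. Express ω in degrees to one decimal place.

The equidistant cylindrical projection with φ₀ = 18.3° has h = 1 (meridians true) and k = cos φ₀ / cos φ along parallels.
At 37.4°: h = 1.000, k = 1.195; principal scales a = 1.195, b = 1.000.
sin(ω/2) = (a − b)/(a + b) = 0.1951/2.195 = 0.08889, so ω = 2 arcsin(0.08889) ≈ 10.2°.

10.2°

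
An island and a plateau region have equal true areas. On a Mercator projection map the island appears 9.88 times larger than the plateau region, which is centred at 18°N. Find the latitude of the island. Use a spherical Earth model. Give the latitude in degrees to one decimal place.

For equal true areas on Mercator, apparent areas scale as sec²φ, so the ratio is cos²φ₂ / cos²φ₁.
cos²φ₂ / cos²φ₁ = 9.88  ⇒  cos φ₁ = cos 18° / √9.88 = 0.9511/3.143 = 0.3026.
φ₁ = arccos(0.3026) ≈ 72.4°.

72.4°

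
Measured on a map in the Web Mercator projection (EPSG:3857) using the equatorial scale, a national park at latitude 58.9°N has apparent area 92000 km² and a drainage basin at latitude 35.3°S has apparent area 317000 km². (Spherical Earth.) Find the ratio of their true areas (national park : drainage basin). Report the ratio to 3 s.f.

Since Mercator area scale is 1/cos²φ, the true area equals the apparent area multiplied by cos²φ.
True area of national park: 92000 × cos²(58.9°) = 92000 × 0.2668 = 24550 km².
True area of drainage basin: 317000 × cos²(35.3°) = 317000 × 0.6661 = 211100 km².
Ratio = 24550 / 211100 ≈ 0.116.

0.116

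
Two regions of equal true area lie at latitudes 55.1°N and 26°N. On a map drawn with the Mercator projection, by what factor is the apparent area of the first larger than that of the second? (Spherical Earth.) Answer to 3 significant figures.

2.47

On Mercator, area is exaggerated by sec²φ = 1/cos²φ.
At 55.1°: sec²(55.1°) = 1/0.5721² = 3.055.
At 26°: sec²(26°) = 1/0.8988² = 1.238.
Ratio = 3.055/1.238 = cos²(26°)/cos²(55.1°) ≈ 2.47.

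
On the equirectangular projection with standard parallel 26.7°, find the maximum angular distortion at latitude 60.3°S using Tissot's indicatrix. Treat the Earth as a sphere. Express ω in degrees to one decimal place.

The equidistant cylindrical projection with φ₀ = 26.7° has h = 1 (meridians true) and k = cos φ₀ / cos φ along parallels.
At 60.3°: h = 1.000, k = 1.803; principal scales a = 1.803, b = 1.000.
sin(ω/2) = (a − b)/(a + b) = 0.8031/2.803 = 0.2865, so ω = 2 arcsin(0.2865) ≈ 33.3°.

33.3°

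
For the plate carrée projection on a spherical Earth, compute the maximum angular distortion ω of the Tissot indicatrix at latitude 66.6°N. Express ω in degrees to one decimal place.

51.1°

Plate carrée maps x = Rλ, y = Rφ. The meridian scale is h = 1 and the parallel scale is k = 1/cos φ = sec φ.
At 66.6°: h = 1.000, k = 2.518; principal scales a = 2.518, b = 1.000.
sin(ω/2) = (a − b)/(a + b) = 1.518/3.518 = 0.4315, so ω = 2 arcsin(0.4315) ≈ 51.1°.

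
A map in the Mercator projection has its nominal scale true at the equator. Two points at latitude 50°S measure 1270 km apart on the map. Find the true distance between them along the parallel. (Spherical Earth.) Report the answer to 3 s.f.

816 km

Mercator is conformal, so the point scale is isotropic: h = k = sec φ = 1/cos φ.
Along the parallel at 50°, map distances are exaggerated by k = sec 50° = 1.556.
True distance = 1270 / 1.556 = 1270 × cos 50° ≈ 816 km.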